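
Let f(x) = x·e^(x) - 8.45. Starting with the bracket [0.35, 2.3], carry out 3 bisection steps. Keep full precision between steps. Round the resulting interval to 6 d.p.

[1.568750, 1.812500]

f(0.350000) = -7.953326, f(2.300000) = 14.490620 (opposite signs)
step 1: m = 1.325000, f(m) = -3.465104 < 0 → root in [1.325000, 2.300000]
step 2: m = 1.812500, f(m) = 2.652909 > 0 → root in [1.325000, 1.812500]
step 3: m = 1.568750, f(m) = -0.918990 < 0 → root in [1.568750, 1.812500]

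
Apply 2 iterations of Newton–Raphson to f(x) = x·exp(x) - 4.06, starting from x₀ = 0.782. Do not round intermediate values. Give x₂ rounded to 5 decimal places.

1.23052

f'(x) = (x + 1)·exp(x)
x_0 = 0.782000: f = -2.350673, f' = 3.895166 → x_1 = 0.782000 - (-2.350673)/(3.895166) = 1.385485
x_1 = 1.385485: f = 1.477454, f' = 9.534217 → x_2 = 1.385485 - (1.477454)/(9.534217) = 1.230521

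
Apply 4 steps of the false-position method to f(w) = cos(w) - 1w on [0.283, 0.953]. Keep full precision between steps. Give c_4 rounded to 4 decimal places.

0.7391

f(0.283000) = 0.677222, f(0.953000) = -0.373760
step 1: c = 0.714728, f(c) = 0.040543 > 0 → new bracket [0.714728, 0.953000]
step 2: c = 0.738045, f(c) = 0.001740 > 0 → new bracket [0.738045, 0.953000]
step 3: c = 0.739041, f(c) = 0.000073 > 0 → new bracket [0.739041, 0.953000]
step 4: c = 0.739083, f(c) = 0.000003 > 0 → new bracket [0.739083, 0.953000]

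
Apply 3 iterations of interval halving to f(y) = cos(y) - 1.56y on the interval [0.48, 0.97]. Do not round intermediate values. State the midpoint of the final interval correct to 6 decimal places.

0.571875

f(0.480000) = 0.138195, f(0.970000) = -0.947900 (opposite signs)
step 1: m = 0.725000, f(m) = -0.382501 < 0 → root in [0.480000, 0.725000]
step 2: m = 0.602500, f(m) = -0.115979 < 0 → root in [0.480000, 0.602500]
step 3: m = 0.541250, f(m) = 0.012715 > 0 → root in [0.541250, 0.602500]
Midpoint of [0.541250, 0.602500] = 0.571875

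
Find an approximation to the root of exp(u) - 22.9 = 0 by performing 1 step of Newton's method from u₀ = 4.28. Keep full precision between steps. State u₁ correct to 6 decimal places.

Newton update: u ← u − f(u)/f'(u).
f'(u) = exp(u)
u_0 = 4.280000: f = 49.340440, f' = 72.240440 → u_1 = 4.280000 - (49.340440)/(72.240440) = 3.596997

3.596997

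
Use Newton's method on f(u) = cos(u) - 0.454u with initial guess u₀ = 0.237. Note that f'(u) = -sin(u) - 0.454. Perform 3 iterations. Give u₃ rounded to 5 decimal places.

Newton update: u ← u − f(u)/f'(u).
u_0 = 0.237000: f = 0.864449, f' = -0.688788 → u_1 = 0.237000 - (0.864449)/(-0.688788) = 1.492030
u_1 = 1.492030: f = -0.598696, f' = -1.450899 → u_2 = 1.492030 - (-0.598696)/(-1.450899) = 1.079392
u_2 = 1.079392: f = -0.018179, f' = -1.335671 → u_3 = 1.079392 - (-0.018179)/(-1.335671) = 1.065781

1.06578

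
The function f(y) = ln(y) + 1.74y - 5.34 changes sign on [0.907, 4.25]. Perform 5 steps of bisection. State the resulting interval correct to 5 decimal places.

[2.47403, 2.57850]

f(0.907000) = -3.859433, f(4.250000) = 3.501919 (opposite signs)
step 1: m = 2.578500, f(m) = 0.093798 > 0 → root in [0.907000, 2.578500]
step 2: m = 1.742750, f(m) = -1.752151 < 0 → root in [1.742750, 2.578500]
step 3: m = 2.160625, f(m) = -0.810115 < 0 → root in [2.160625, 2.578500]
step 4: m = 2.369562, f(m) = -0.354256 < 0 → root in [2.369562, 2.578500]
step 5: m = 2.474031, f(m) = -0.129337 < 0 → root in [2.474031, 2.578500]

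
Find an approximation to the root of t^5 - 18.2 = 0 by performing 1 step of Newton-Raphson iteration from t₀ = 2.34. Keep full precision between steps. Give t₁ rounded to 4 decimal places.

f'(t) = 5t⁴
t_0 = 2.340000: f = 51.958337, f' = 149.910977 → t_1 = 2.340000 - (51.958337)/(149.910977) = 1.993405

1.9934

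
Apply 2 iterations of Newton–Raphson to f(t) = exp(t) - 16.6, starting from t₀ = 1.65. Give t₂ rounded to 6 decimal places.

f'(t) = exp(t)
t_0 = 1.650000: f = -11.393020, f' = 5.206980 → t_1 = 1.650000 - (-11.393020)/(5.206980) = 3.838028
t_1 = 3.838028: f = 29.833839, f' = 46.433839 → t_2 = 3.838028 - (29.833839)/(46.433839) = 3.195526

3.195526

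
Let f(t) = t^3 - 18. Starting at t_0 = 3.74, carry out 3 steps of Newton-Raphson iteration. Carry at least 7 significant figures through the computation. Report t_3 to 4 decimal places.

2.6211

f'(t) = 3t^2
t_0 = 3.740000: f = 34.313624, f' = 41.962800 → t_1 = 3.740000 - (34.313624)/(41.962800) = 2.922285
t_1 = 2.922285: f = 6.955574, f' = 25.619243 → t_2 = 2.922285 - (6.955574)/(25.619243) = 2.650787
t_2 = 2.650787: f = 0.626203, f' = 21.080010 → t_3 = 2.650787 - (0.626203)/(21.080010) = 2.621081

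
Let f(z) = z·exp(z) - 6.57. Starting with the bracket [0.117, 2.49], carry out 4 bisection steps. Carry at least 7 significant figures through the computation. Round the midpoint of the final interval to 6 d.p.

1.525969

f(0.117000) = -6.438478, f(2.490000) = 23.462578 (opposite signs)
step 1: m = 1.303500, f(m) = -1.770302 < 0 → root in [1.303500, 2.490000]
step 2: m = 1.896750, f(m) = 6.070322 > 0 → root in [1.303500, 1.896750]
step 3: m = 1.600125, f(m) = 1.356462 > 0 → root in [1.303500, 1.600125]
step 4: m = 1.451813, f(m) = -0.369529 < 0 → root in [1.451813, 1.600125]
Midpoint of [1.451813, 1.600125] = 1.525969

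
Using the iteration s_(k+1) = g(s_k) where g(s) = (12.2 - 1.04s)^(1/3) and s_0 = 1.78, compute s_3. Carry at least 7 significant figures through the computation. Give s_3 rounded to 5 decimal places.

2.15187

s_1 = g(1.780000) = 2.179198
s_2 = g(2.179198) = 2.149658
s_3 = g(2.149658) = 2.151872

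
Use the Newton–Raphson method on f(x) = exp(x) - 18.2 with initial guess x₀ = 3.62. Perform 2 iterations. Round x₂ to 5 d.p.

f'(x) = exp(x)
x_0 = 3.620000: f = 19.137568, f' = 37.337568 → x_1 = 3.620000 - (19.137568)/(37.337568) = 3.107445
x_1 = 3.107445: f = 4.163825, f' = 22.363825 → x_2 = 3.107445 - (4.163825)/(22.363825) = 2.921259

2.92126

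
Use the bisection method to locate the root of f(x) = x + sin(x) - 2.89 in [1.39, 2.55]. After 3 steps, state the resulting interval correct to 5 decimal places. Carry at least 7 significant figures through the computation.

f(1.390000) = -0.516299, f(2.550000) = 0.217684 (opposite signs)
step 1: m = 1.970000, f(m) = 0.001371 > 0 → root in [1.390000, 1.970000]
step 2: m = 1.680000, f(m) = -0.215957 < 0 → root in [1.680000, 1.970000]
step 3: m = 1.825000, f(m) = -0.097136 < 0 → root in [1.825000, 1.970000]

[1.82500, 1.97000]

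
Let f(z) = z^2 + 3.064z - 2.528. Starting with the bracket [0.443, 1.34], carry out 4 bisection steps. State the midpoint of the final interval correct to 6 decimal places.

0.695281

f(0.443000) = -0.974399, f(1.340000) = 3.373360 (opposite signs)
step 1: m = 0.891500, f(m) = 0.998328 > 0 → root in [0.443000, 0.891500]
step 2: m = 0.667250, f(m) = -0.038323 < 0 → root in [0.667250, 0.891500]
step 3: m = 0.779375, f(m) = 0.467430 > 0 → root in [0.667250, 0.779375]
step 4: m = 0.723313, f(m) = 0.211410 > 0 → root in [0.667250, 0.723313]
Midpoint of [0.667250, 0.723313] = 0.695281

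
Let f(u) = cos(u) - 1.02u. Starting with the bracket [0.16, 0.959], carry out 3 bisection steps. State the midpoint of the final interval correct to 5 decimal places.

f(0.160000) = 0.824027, f(0.959000) = -0.403841 (opposite signs)
step 1: m = 0.559500, f(m) = 0.276831 > 0 → root in [0.559500, 0.959000]
step 2: m = 0.759250, f(m) = -0.049083 < 0 → root in [0.559500, 0.759250]
step 3: m = 0.659375, f(m) = 0.117813 > 0 → root in [0.659375, 0.759250]
Midpoint of [0.659375, 0.759250] = 0.709313

0.70931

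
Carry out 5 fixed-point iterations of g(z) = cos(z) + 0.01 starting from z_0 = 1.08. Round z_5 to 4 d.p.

0.6956

z_1 = g(1.080000) = 0.481328
z_2 = g(0.481328) = 0.896381
z_3 = g(0.896381) = 0.634441
z_4 = g(0.634441) = 0.815403
z_5 = g(0.815403) = 0.695575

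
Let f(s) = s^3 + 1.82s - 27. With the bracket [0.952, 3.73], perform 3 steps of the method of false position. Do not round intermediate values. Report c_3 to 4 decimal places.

2.7503

f(0.952000) = -24.404559, f(3.730000) = 31.683717
step 1: c = 2.160735, f(c) = -12.979475 < 0 → new bracket [2.160735, 3.730000]
step 2: c = 2.616776, f(c) = -4.319056 < 0 → new bracket [2.616776, 3.730000]
step 3: c = 2.750323, f(c) = -1.190204 < 0 → new bracket [2.750323, 3.730000]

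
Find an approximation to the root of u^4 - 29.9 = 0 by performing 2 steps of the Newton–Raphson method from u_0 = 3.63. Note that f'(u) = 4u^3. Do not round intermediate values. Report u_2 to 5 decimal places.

2.47240

u_0 = 3.630000: f = 143.730694, f' = 191.328588 → u_1 = 3.630000 - (143.730694)/(191.328588) = 2.878776
u_1 = 2.878776: f = 38.780158, f' = 95.429677 → u_2 = 2.878776 - (38.780158)/(95.429677) = 2.472401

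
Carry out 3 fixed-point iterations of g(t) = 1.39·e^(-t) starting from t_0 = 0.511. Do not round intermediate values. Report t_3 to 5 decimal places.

t_1 = g(0.511000) = 0.833855
t_2 = g(0.833855) = 0.603777
t_3 = g(0.603777) = 0.759973

0.75997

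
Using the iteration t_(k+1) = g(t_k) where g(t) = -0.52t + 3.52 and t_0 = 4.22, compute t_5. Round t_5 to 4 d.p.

2.2434

t_1 = g(4.220000) = 1.325600
t_2 = g(1.325600) = 2.830688
t_3 = g(2.830688) = 2.048042
t_4 = g(2.048042) = 2.455018
t_5 = g(2.455018) = 2.243391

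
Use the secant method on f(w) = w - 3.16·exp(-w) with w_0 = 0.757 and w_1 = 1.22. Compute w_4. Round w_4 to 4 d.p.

1.0767

Secant update: w_(k+1) = w_k − f(w_k)·(w_k − w_(k-1))/(f(w_k) − f(w_(k-1))).
f(w_0) = -0.725266, f(w_1) = 0.287073
w_2 = 1.220000 - (0.287073)·(1.220000 - 0.757000)/(0.287073 - (-0.725266)) = 1.088705; f(w_2) = 0.024885
w_3 = 1.088705 - (0.024885)·(1.088705 - 1.220000)/(0.024885 - (0.287073)) = 1.076244; f(w_3) = -0.000916
w_4 = 1.076244 - (-0.000916)·(1.076244 - 1.088705)/(-0.000916 - (0.024885)) = 1.076686; f(w_4) = 0.000003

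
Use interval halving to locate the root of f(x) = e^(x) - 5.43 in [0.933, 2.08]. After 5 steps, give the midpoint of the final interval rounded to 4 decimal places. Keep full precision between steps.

1.7036

f(0.933000) = -2.887876, f(2.080000) = 2.574469 (opposite signs)
step 1: m = 1.506500, f(m) = -0.919085 < 0 → root in [1.506500, 2.080000]
step 2: m = 1.793250, f(m) = 0.578950 > 0 → root in [1.506500, 1.793250]
step 3: m = 1.649875, f(m) = -0.223671 < 0 → root in [1.649875, 1.793250]
step 4: m = 1.721563, f(m) = 0.163261 > 0 → root in [1.649875, 1.721563]
step 5: m = 1.685719, f(m) = -0.033672 < 0 → root in [1.685719, 1.721563]
Midpoint of [1.685719, 1.721563] = 1.703641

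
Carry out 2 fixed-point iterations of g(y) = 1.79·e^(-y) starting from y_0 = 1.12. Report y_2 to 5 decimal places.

y_1 = g(1.120000) = 0.584041
y_2 = g(0.584041) = 0.998176

0.99818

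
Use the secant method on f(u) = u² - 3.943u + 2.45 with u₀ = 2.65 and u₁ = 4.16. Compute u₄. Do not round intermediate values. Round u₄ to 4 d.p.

Secant update: u_(k+1) = u_k − f(u_k)·(u_k − u_(k-1))/(f(u_k) − f(u_(k-1))).
f(u_0) = -0.976450, f(u_1) = 3.352720
u_2 = 4.160000 - (3.352720)·(4.160000 - 2.650000)/(3.352720 - (-0.976450)) = 2.990582; f(u_2) = -0.398283
u_3 = 2.990582 - (-0.398283)·(2.990582 - 4.160000)/(-0.398283 - (3.352720)) = 3.114752; f(u_3) = -0.129788
u_4 = 3.114752 - (-0.129788)·(3.114752 - 2.990582)/(-0.129788 - (-0.398283)) = 3.174774; f(u_4) = 0.011056

3.1748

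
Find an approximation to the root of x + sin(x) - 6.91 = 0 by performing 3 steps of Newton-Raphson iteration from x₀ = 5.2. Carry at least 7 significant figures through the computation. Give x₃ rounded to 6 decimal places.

Newton update: x ← x − f(x)/f'(x).
f'(x) = 1 + cos(x)
x_0 = 5.200000: f = -2.593455, f' = 1.468517 → x_1 = 5.200000 - (-2.593455)/(1.468517) = 6.966037
x_1 = 6.966037: f = 0.687045, f' = 1.775776 → x_2 = 6.966037 - (0.687045)/(1.775776) = 6.579139
x_2 = 6.579139: f = -0.039209, f' = 1.956525 → x_3 = 6.579139 - (-0.039209)/(1.956525) = 6.599179

6.599179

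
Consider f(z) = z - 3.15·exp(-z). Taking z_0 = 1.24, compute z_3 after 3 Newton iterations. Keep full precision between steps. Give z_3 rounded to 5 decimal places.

f'(z) = 1 + 3.15·exp(-z)
z_0 = 1.240000: f = 0.328440, f' = 1.911560 → z_1 = 1.240000 - (0.328440)/(1.911560) = 1.068182
z_1 = 1.068182: f = -0.014260, f' = 2.082442 → z_2 = 1.068182 - (-0.014260)/(2.082442) = 1.075030
z_2 = 1.075030: f = -0.000025, f' = 2.075055 → z_3 = 1.075030 - (-0.000025)/(2.075055) = 1.075042

1.07504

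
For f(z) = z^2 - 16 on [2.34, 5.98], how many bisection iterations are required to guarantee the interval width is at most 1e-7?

Initial width b − a = 5.98 − 2.34 = 3.640000.
After n steps the width is (b−a)/2^n; need (b−a)/2^n ≤ 1e-7.
So n ≥ log₂(3.640000/1e-7) = log₂(36400000.0000) ≈ 25.1174.
Hence n = 26.

26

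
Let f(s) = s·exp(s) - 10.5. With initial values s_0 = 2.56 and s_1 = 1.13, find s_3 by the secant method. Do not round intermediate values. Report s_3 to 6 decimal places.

1.953474

f(s_0) = 22.615692, f(s_1) = -7.001908
s_2 = 1.130000 - (-7.001908)·(1.130000 - 2.560000)/(-7.001908 - (22.615692)) = 1.468067; f(s_2) = -4.127363
s_3 = 1.468067 - (-4.127363)·(1.468067 - 1.130000)/(-4.127363 - (-7.001908)) = 1.953474; f(s_3) = 3.278141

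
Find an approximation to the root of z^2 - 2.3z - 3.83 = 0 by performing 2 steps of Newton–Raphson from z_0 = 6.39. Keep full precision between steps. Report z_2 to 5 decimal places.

3.53376

Newton update: z ← z − f(z)/f'(z).
f'(z) = 2z - 2.3
z_0 = 6.390000: f = 22.305100, f' = 10.480000 → z_1 = 6.390000 - (22.305100)/(10.480000) = 4.261651
z_1 = 4.261651: f = 4.529870, f' = 6.223302 → z_2 = 4.261651 - (4.529870)/(6.223302) = 3.533762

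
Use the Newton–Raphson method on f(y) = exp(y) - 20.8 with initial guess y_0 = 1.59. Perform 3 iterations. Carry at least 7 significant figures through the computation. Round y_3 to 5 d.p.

f'(y) = exp(y)
y_0 = 1.590000: f = -15.896251, f' = 4.903749 → y_1 = 1.590000 - (-15.896251)/(4.903749) = 4.831653
y_1 = 4.831653: f = 104.618071, f' = 125.418071 → y_2 = 4.831653 - (104.618071)/(125.418071) = 3.997498
y_2 = 3.997498: f = 33.661719, f' = 54.461719 → y_3 = 3.997498 - (33.661719)/(54.461719) = 3.379418

3.37942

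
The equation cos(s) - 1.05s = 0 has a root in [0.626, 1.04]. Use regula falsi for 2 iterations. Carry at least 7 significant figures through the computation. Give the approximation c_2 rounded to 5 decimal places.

f(0.626000) = 0.153078, f(1.040000) = -0.585780
step 1: c = 0.711773, f(c) = 0.009843 > 0 → new bracket [0.711773, 1.040000]
step 2: c = 0.717197, f(c) = 0.000594 > 0 → new bracket [0.717197, 1.040000]

0.71720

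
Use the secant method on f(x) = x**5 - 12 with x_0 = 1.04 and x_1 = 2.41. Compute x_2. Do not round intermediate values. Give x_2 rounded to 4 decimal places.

f(x_0) = -10.783347, f(x_1) = 69.299002
x_2 = 2.410000 - (69.299002)·(2.410000 - 1.040000)/(69.299002 - (-10.783347)) = 1.224475; f(x_2) = -9.247360

1.2245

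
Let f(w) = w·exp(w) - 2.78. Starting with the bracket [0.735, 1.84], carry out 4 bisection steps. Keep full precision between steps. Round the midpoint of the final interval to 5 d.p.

1.04578

f(0.735000) = -1.247171, f(1.840000) = 8.805630 (opposite signs)
step 1: m = 1.287500, f(m) = 1.885534 > 0 → root in [0.735000, 1.287500]
step 2: m = 1.011250, f(m) = -0.000038 < 0 → root in [1.011250, 1.287500]
step 3: m = 1.149375, f(m) = 0.847680 > 0 → root in [1.011250, 1.149375]
step 4: m = 1.080313, f(m) = 0.402168 > 0 → root in [1.011250, 1.080313]
Midpoint of [1.011250, 1.080313] = 1.045781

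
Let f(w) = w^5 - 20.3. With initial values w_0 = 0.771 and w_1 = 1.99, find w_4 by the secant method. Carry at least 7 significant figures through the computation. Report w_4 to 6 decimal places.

f(w_0) = -20.027559, f(w_1) = 10.907960
w_2 = 1.990000 - (10.907960)·(1.990000 - 0.771000)/(10.907960 - (-20.027559)) = 1.560177; f(w_2) = -11.055805
w_3 = 1.560177 - (-11.055805)·(1.560177 - 1.990000)/(-11.055805 - (10.907960)) = 1.776535; f(w_3) = -2.604253
w_4 = 1.776535 - (-2.604253)·(1.776535 - 1.560177)/(-2.604253 - (-11.055805)) = 1.843203; f(w_4) = 0.974844

1.843203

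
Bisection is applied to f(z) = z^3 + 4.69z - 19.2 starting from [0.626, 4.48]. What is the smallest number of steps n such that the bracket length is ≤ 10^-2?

Initial width b − a = 4.48 − 0.626 = 3.854000.
After n steps the width is (b−a)/2^n; need (b−a)/2^n ≤ 10^-2.
So n ≥ log₂(3.854000/10^-2) = log₂(385.4000) ≈ 8.5902.
Hence n = 9.

9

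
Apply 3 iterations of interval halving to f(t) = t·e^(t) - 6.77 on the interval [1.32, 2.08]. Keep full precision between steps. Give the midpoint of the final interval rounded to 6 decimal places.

1.462500

f(1.320000) = -1.828684, f(2.080000) = 9.879295 (opposite signs)
step 1: m = 1.700000, f(m) = 2.535711 > 0 → root in [1.320000, 1.700000]
step 2: m = 1.510000, f(m) = 0.065363 > 0 → root in [1.320000, 1.510000]
step 3: m = 1.415000, f(m) = -0.945172 < 0 → root in [1.415000, 1.510000]
Midpoint of [1.415000, 1.510000] = 1.462500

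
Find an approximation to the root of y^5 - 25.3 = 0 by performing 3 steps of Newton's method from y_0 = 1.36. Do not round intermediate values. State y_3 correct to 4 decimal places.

1.9643

f'(y) = 5y^4
y_0 = 1.360000: f = -20.647413, f' = 17.105101 → y_1 = 1.360000 - (-20.647413)/(17.105101) = 2.567091
y_1 = 2.567091: f = 86.182395, f' = 217.137601 → y_2 = 2.567091 - (86.182395)/(217.137601) = 2.170189
y_2 = 2.170189: f = 22.837944, f' = 110.907275 → y_3 = 2.170189 - (22.837944)/(110.907275) = 1.964269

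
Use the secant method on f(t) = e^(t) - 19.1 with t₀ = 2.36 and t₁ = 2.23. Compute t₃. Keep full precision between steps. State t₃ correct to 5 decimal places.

2.84802

f(t_0) = -8.509049, f(t_1) = -9.800134
t_2 = 2.230000 - (-9.800134)·(2.230000 - 2.360000)/(-9.800134 - (-8.509049)) = 3.216780; f(t_2) = 5.847663
t_3 = 3.216780 - (5.847663)·(3.216780 - 2.230000)/(5.847663 - (-9.800134)) = 2.848015; f(t_3) = -1.846495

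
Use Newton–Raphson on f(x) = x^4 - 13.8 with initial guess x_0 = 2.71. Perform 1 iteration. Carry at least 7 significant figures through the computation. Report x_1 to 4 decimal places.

f'(x) = 4x^3
x_0 = 2.710000: f = 40.135805, f' = 79.610044 → x_1 = 2.710000 - (40.135805)/(79.610044) = 2.205845

2.2058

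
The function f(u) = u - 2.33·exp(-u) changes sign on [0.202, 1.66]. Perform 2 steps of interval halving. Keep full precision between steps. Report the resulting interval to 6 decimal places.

f(0.202000) = -1.701831, f(1.660000) = 1.216976 (opposite signs)
step 1: m = 0.931000, f(m) = 0.012609 > 0 → root in [0.202000, 0.931000]
step 2: m = 0.566500, f(m) = -0.755794 < 0 → root in [0.566500, 0.931000]

[0.566500, 0.931000]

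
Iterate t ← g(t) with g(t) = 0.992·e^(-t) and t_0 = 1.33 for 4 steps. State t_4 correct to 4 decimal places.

0.6247

t_1 = g(1.330000) = 0.262361
t_2 = g(0.262361) = 0.763079
t_3 = g(0.763079) = 0.462499
t_4 = g(0.462499) = 0.624670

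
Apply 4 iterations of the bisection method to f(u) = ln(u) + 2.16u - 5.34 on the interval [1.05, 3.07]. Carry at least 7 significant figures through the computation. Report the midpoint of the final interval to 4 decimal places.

f(1.050000) = -3.023210, f(3.070000) = 2.412878 (opposite signs)
step 1: m = 2.060000, f(m) = -0.167694 < 0 → root in [2.060000, 3.070000]
step 2: m = 2.565000, f(m) = 1.142358 > 0 → root in [2.060000, 2.565000]
step 3: m = 2.312500, f(m) = 0.493329 > 0 → root in [2.060000, 2.312500]
step 4: m = 2.186250, f(m) = 0.164488 > 0 → root in [2.060000, 2.186250]
Midpoint of [2.060000, 2.186250] = 2.123125

2.1231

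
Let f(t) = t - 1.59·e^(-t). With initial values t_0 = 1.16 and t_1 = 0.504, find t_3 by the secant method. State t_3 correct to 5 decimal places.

f(t_0) = 0.661557, f(t_1) = -0.456534
t_2 = 0.504000 - (-0.456534)·(0.504000 - 1.160000)/(-0.456534 - (0.661557)) = 0.771855; f(t_2) = 0.037029
t_3 = 0.771855 - (0.037029)·(0.771855 - 0.504000)/(0.037029 - (-0.456534)) = 0.751760; f(t_3) = 0.002017

0.75176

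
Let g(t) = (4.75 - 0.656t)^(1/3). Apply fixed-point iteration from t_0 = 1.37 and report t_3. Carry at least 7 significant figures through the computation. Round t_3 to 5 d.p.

t_1 = g(1.370000) = 1.567479
t_2 = g(1.567479) = 1.549703
t_3 = g(1.549703) = 1.551320

1.55132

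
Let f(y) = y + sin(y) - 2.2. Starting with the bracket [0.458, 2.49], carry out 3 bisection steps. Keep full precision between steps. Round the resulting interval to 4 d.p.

f(0.458000) = -1.299845, f(2.490000) = 0.896454 (opposite signs)
step 1: m = 1.474000, f(m) = 0.269319 > 0 → root in [0.458000, 1.474000]
step 2: m = 0.966000, f(m) = -0.411382 < 0 → root in [0.966000, 1.474000]
step 3: m = 1.220000, f(m) = -0.040901 < 0 → root in [1.220000, 1.474000]

[1.2200, 1.4740]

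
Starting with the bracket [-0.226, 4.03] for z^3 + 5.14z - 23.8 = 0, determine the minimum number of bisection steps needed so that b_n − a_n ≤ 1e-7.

Initial width b − a = 4.03 − -0.226 = 4.256000.
After n steps the width is (b−a)/2^n; need (b−a)/2^n ≤ 1e-7.
So n ≥ log₂(4.256000/1e-7) = log₂(42560000.0000) ≈ 25.3430.
Hence n = 26.

26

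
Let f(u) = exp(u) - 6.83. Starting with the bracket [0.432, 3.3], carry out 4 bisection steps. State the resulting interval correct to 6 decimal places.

f(0.432000) = -5.289665, f(3.300000) = 20.282639 (opposite signs)
step 1: m = 1.866000, f(m) = -0.367605 < 0 → root in [1.866000, 3.300000]
step 2: m = 2.583000, f(m) = 6.406789 > 0 → root in [1.866000, 2.583000]
step 3: m = 2.224500, f(m) = 2.418857 > 0 → root in [1.866000, 2.224500]
step 4: m = 2.045250, f(m) = 0.901091 > 0 → root in [1.866000, 2.045250]

[1.866000, 2.045250]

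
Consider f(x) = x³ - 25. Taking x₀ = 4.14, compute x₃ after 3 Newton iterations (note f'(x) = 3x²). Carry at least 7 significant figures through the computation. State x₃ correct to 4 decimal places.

2.9243

x_0 = 4.140000: f = 45.957944, f' = 51.418800 → x_1 = 4.140000 - (45.957944)/(51.418800) = 3.246203
x_1 = 3.246203: f = 9.207964, f' = 31.613511 → x_2 = 3.246203 - (9.207964)/(31.613511) = 2.954937
x_2 = 2.954937: f = 0.801478, f' = 26.194954 → x_3 = 2.954937 - (0.801478)/(26.194954) = 2.924340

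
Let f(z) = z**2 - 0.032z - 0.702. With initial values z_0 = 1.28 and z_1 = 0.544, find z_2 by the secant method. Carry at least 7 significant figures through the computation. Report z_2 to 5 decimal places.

f(z_0) = 0.895440, f(z_1) = -0.423472
z_2 = 0.544000 - (-0.423472)·(0.544000 - 1.280000)/(-0.423472 - (0.895440)) = 0.780312; f(z_2) = -0.118082

0.78031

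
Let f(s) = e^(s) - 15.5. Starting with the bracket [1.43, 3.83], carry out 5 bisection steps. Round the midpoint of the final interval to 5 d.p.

f(1.430000) = -11.321301, f(3.830000) = 30.562538 (opposite signs)
step 1: m = 2.630000, f(m) = -1.626230 < 0 → root in [2.630000, 3.830000]
step 2: m = 3.230000, f(m) = 9.779657 > 0 → root in [2.630000, 3.230000]
step 3: m = 2.930000, f(m) = 3.227630 > 0 → root in [2.630000, 2.930000]
step 4: m = 2.780000, f(m) = 0.619021 > 0 → root in [2.630000, 2.780000]
step 5: m = 2.705000, f(m) = -0.545683 < 0 → root in [2.705000, 2.780000]
Midpoint of [2.705000, 2.780000] = 2.742500

2.74250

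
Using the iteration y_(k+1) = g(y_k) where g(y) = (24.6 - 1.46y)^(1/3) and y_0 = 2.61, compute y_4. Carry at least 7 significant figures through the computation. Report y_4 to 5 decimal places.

2.74120

y_1 = g(2.610000) = 2.749670
y_2 = g(2.749670) = 2.740651
y_3 = g(2.740651) = 2.741235
y_4 = g(2.741235) = 2.741197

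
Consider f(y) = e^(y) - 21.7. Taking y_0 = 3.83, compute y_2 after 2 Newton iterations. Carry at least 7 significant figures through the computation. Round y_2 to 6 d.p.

f'(y) = e^(y)
y_0 = 3.830000: f = 24.362538, f' = 46.062538 → y_1 = 3.830000 - (24.362538)/(46.062538) = 3.301099
y_1 = 3.301099: f = 5.442443, f' = 27.142443 → y_2 = 3.301099 - (5.442443)/(27.142443) = 3.100585

3.100585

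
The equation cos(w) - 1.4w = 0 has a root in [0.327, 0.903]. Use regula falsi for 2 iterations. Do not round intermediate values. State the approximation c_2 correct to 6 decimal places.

f(0.327000) = 0.489210, f(0.903000) = -0.644943
step 1: c = 0.575454, f(c) = 0.033309 > 0 → new bracket [0.575454, 0.903000]
step 2: c = 0.591540, f(c) = 0.001927 > 0 → new bracket [0.591540, 0.903000]

0.591540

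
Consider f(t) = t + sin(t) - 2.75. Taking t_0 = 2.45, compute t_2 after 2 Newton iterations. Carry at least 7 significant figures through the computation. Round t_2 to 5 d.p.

Newton update: t ← t − f(t)/f'(t).
f'(t) = 1 + cos(t)
t_0 = 2.450000: f = 0.337765, f' = 0.229769 → t_1 = 2.450000 - (0.337765)/(0.229769) = 0.979980
t_1 = 0.979980: f = -0.939534, f' = 1.557039 → t_2 = 0.979980 - (-0.939534)/(1.557039) = 1.583390

1.58339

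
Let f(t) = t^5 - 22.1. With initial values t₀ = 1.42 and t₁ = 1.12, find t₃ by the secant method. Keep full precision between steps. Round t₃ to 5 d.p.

Secant update: t_(k+1) = t_k − f(t_k)·(t_k − t_(k-1))/(f(t_k) − f(t_(k-1))).
f(t_0) = -16.326466, f(t_1) = -20.337658
t_2 = 1.120000 - (-20.337658)·(1.120000 - 1.420000)/(-20.337658 - (-16.326466)) = 2.641068; f(t_2) = 106.398539
t_3 = 2.641068 - (106.398539)·(2.641068 - 1.120000)/(106.398539 - (-20.337658)) = 1.364089; f(t_3) = -17.377040

1.36409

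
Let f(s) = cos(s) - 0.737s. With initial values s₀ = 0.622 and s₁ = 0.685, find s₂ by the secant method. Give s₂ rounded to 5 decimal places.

0.88545

Secant update: s_(k+1) = s_k − f(s_k)·(s_k − s_(k-1))/(f(s_k) − f(s_(k-1))).
f(s_0) = 0.354301, f(s_1) = 0.269574
s_2 = 0.685000 - (0.269574)·(0.685000 - 0.622000)/(0.269574 - (0.354301)) = 0.885446; f(s_2) = -0.019630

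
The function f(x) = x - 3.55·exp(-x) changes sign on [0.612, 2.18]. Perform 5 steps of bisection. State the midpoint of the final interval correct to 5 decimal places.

1.12650

f(0.612000) = -1.313042, f(2.180000) = 1.778703 (opposite signs)
step 1: m = 1.396000, f(m) = 0.517072 > 0 → root in [0.612000, 1.396000]
step 2: m = 1.004000, f(m) = -0.296759 < 0 → root in [1.004000, 1.396000]
step 3: m = 1.200000, f(m) = 0.130761 > 0 → root in [1.004000, 1.200000]
step 4: m = 1.102000, f(m) = -0.077331 < 0 → root in [1.102000, 1.200000]
step 5: m = 1.151000, f(m) = 0.028063 > 0 → root in [1.102000, 1.151000]
Midpoint of [1.102000, 1.151000] = 1.126500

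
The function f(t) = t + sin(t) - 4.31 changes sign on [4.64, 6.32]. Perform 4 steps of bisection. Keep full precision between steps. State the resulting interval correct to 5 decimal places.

f(4.640000) = -0.667381, f(6.320000) = 2.046806 (opposite signs)
step 1: m = 5.480000, f(m) = 0.450428 > 0 → root in [4.640000, 5.480000]
step 2: m = 5.060000, f(m) = -0.190189 < 0 → root in [5.060000, 5.480000]
step 3: m = 5.270000, f(m) = 0.111478 > 0 → root in [5.060000, 5.270000]
step 4: m = 5.165000, f(m) = -0.044308 < 0 → root in [5.165000, 5.270000]

[5.16500, 5.27000]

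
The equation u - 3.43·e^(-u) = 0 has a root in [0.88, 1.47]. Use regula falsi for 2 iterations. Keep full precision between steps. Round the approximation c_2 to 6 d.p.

f(0.880000) = -0.542705, f(1.470000) = 0.681356
step 1: c = 1.141585, f(c) = 0.046343 > 0 → new bracket [0.880000, 1.141585]
step 2: c = 1.121005, f(c) = 0.002989 > 0 → new bracket [0.880000, 1.121005]

1.121005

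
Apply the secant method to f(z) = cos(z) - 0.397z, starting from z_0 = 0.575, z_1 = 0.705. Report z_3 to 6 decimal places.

1.106118

f(z_0) = 0.610917, f(z_1) = 0.481727
z_2 = 0.705000 - (0.481727)·(0.705000 - 0.575000)/(0.481727 - (0.610917)) = 1.189744; f(z_2) = -0.100431
z_3 = 1.189744 - (-0.100431)·(1.189744 - 0.705000)/(-0.100431 - (0.481727)) = 1.106118; f(z_3) = 0.009006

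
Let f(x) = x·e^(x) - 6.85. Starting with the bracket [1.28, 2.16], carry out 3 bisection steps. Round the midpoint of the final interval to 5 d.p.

f(1.280000) = -2.246301, f(2.160000) = 11.879657 (opposite signs)
step 1: m = 1.720000, f(m) = 2.755389 > 0 → root in [1.280000, 1.720000]
step 2: m = 1.500000, f(m) = -0.127466 < 0 → root in [1.500000, 1.720000]
step 3: m = 1.610000, f(m) = 1.204526 > 0 → root in [1.500000, 1.610000]
Midpoint of [1.500000, 1.610000] = 1.555000

1.55500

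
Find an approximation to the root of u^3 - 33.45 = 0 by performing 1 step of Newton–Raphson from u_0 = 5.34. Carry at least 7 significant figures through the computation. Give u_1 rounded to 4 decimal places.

Newton update: u ← u − f(u)/f'(u).
f'(u) = 3u^2
u_0 = 5.340000: f = 118.823304, f' = 85.546800 → u_1 = 5.340000 - (118.823304)/(85.546800) = 3.951014

3.9510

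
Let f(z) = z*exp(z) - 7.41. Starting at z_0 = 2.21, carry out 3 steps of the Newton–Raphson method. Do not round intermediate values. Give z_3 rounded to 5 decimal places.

f'(z) = (z+1)*exp(z)
z_0 = 2.210000: f = 12.735733, f' = 29.261450 → z_1 = 2.210000 - (12.735733)/(29.261450) = 1.774761
z_1 = 1.774761: f = 3.059081, f' = 16.367951 → z_2 = 1.774761 - (3.059081)/(16.367951) = 1.587866
z_2 = 1.587866: f = 0.359899, f' = 12.663195 → z_3 = 1.587866 - (0.359899)/(12.663195) = 1.559445

1.55945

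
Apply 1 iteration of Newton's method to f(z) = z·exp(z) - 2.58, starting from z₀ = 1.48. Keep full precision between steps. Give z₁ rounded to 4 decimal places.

1.1200

f'(z) = (z + 1)·exp(z)
z_0 = 1.480000: f = 3.921560, f' = 10.894505 → z_1 = 1.480000 - (3.921560)/(10.894505) = 1.120042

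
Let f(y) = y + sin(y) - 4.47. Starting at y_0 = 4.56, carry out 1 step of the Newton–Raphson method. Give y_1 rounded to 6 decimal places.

5.619197

f'(y) = 1 + cos(y)
y_0 = 4.560000: f = -0.898411, f' = 0.848200 → y_1 = 4.560000 - (-0.898411)/(0.848200) = 5.619197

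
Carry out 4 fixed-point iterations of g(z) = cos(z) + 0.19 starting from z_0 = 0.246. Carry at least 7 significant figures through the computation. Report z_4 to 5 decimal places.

0.71230

z_1 = g(0.246000) = 1.159894
z_2 = g(1.159894) = 0.589436
z_3 = g(0.589436) = 1.021254
z_4 = g(1.021254) = 0.712297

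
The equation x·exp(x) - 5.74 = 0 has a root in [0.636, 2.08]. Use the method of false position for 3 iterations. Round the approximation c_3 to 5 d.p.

1.34773

False-position update: c = (a·f(b) − b·f(a))/(f(b) − f(a)); replace the endpoint whose sign matches f(c).
f(0.636000) = -4.538653, f(2.080000) = 10.909295
step 1: c = 1.060251, f(c) = -2.678951 < 0 → new bracket [1.060251, 2.080000]
step 2: c = 1.261297, f(c) = -1.287625 < 0 → new bracket [1.261297, 2.080000]
step 3: c = 1.347727, f(c) = -0.553044 < 0 → new bracket [1.347727, 2.080000]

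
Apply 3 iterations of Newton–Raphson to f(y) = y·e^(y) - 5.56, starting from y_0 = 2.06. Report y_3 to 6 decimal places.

f'(y) = (y + 1)·e^(y)
y_0 = 2.060000: f = 10.602698, f' = 24.008668 → y_1 = 2.060000 - (10.602698)/(24.008668) = 1.618380
y_1 = 1.618380: f = 2.604588, f' = 13.209501 → y_2 = 1.618380 - (2.604588)/(13.209501) = 1.421205
y_2 = 1.421205: f = 0.326786, f' = 10.028895 → y_3 = 1.421205 - (0.326786)/(10.028895) = 1.388621

1.388621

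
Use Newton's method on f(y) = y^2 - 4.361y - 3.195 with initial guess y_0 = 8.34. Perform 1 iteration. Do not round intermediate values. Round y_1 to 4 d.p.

Newton update: y ← y − f(y)/f'(y).
f'(y) = 2y - 4.361
y_0 = 8.340000: f = 29.989860, f' = 12.319000 → y_1 = 8.340000 - (29.989860)/(12.319000) = 5.905561

5.9056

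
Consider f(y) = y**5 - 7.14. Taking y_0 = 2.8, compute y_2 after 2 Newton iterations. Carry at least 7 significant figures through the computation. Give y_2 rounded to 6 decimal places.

1.865013

Newton update: y ← y − f(y)/f'(y).
f'(y) = 5y**4
y_0 = 2.800000: f = 164.963680, f' = 307.328000 → y_1 = 2.800000 - (164.963680)/(307.328000) = 2.263233
y_1 = 2.263233: f = 52.240775, f' = 131.185759 → y_2 = 2.263233 - (52.240775)/(131.185759) = 1.865013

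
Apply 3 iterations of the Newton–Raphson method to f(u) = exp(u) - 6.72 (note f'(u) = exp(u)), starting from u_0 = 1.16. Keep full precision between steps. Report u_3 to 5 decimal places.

Newton update: u ← u − f(u)/f'(u).
u_0 = 1.160000: f = -3.530067, f' = 3.189933 → u_1 = 1.160000 - (-3.530067)/(3.189933) = 2.266627
u_1 = 2.266627: f = 2.926809, f' = 9.646809 → u_2 = 2.266627 - (2.926809)/(9.646809) = 1.963231
u_2 = 1.963231: f = 0.402299, f' = 7.122299 → u_3 = 1.963231 - (0.402299)/(7.122299) = 1.906746

1.90675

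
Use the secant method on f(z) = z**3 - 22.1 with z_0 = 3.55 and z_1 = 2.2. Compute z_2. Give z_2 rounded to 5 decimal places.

Secant update: z_(k+1) = z_k − f(z_k)·(z_k − z_(k-1))/(f(z_k) − f(z_(k-1))).
f(z_0) = 22.638875, f(z_1) = -11.452000
z_2 = 2.200000 - (-11.452000)·(2.200000 - 3.550000)/(-11.452000 - (22.638875)) = 2.653500; f(z_2) = -3.416549

2.65350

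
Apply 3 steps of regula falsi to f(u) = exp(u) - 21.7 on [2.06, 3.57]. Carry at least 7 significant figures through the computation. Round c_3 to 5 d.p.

3.06334

f(2.060000) = -13.854030, f(3.570000) = 13.816593
step 1: c = 2.816021, f(c) = -4.989764 < 0 → new bracket [2.816021, 3.570000]
step 2: c = 3.016070, f(c) = -1.289091 < 0 → new bracket [3.016070, 3.570000]
step 3: c = 3.063341, f(c) = -0.301070 < 0 → new bracket [3.063341, 3.570000]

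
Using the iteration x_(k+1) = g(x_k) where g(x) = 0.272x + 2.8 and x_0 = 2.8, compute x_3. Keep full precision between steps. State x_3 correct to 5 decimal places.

3.82510

x_1 = g(2.800000) = 3.561600
x_2 = g(3.561600) = 3.768755
x_3 = g(3.768755) = 3.825101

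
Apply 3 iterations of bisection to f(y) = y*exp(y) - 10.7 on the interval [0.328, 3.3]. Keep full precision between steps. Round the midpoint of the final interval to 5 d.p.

1.62825

f(0.328000) = -10.244674, f(3.300000) = 78.771708 (opposite signs)
step 1: m = 1.814000, f(m) = 0.428778 > 0 → root in [0.328000, 1.814000]
step 2: m = 1.071000, f(m) = -7.574505 < 0 → root in [1.071000, 1.814000]
step 3: m = 1.442500, f(m) = -4.596406 < 0 → root in [1.442500, 1.814000]
Midpoint of [1.442500, 1.814000] = 1.628250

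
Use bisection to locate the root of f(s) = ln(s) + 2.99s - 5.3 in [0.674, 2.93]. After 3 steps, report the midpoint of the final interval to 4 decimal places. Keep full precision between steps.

1.6610

f(0.674000) = -3.679265, f(2.930000) = 4.535702 (opposite signs)
step 1: m = 1.802000, f(m) = 0.676877 > 0 → root in [0.674000, 1.802000]
step 2: m = 1.238000, f(m) = -1.384883 < 0 → root in [1.238000, 1.802000]
step 3: m = 1.520000, f(m) = -0.336490 < 0 → root in [1.520000, 1.802000]
Midpoint of [1.520000, 1.802000] = 1.661000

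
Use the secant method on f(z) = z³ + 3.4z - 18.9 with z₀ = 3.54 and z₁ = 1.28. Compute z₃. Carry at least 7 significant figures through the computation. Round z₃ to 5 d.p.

f(z_0) = 37.497864, f(z_1) = -12.450848
z_2 = 1.280000 - (-12.450848)·(1.280000 - 3.540000)/(-12.450848 - (37.497864)) = 1.843356; f(z_2) = -6.368934
z_3 = 1.843356 - (-6.368934)·(1.843356 - 1.280000)/(-6.368934 - (-12.450848)) = 2.433299; f(z_3) = 3.780635

2.43330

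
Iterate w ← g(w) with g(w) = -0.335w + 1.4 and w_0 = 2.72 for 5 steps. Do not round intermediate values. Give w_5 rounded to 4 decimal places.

1.0416

w_1 = g(2.720000) = 0.488800
w_2 = g(0.488800) = 1.236252
w_3 = g(1.236252) = 0.985856
w_4 = g(0.985856) = 1.069738
w_5 = g(1.069738) = 1.041638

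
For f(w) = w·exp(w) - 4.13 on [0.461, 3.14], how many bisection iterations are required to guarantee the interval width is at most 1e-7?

25

Initial width b − a = 3.14 − 0.461 = 2.679000.
After n steps the width is (b−a)/2^n; need (b−a)/2^n ≤ 1e-7.
So n ≥ log₂(2.679000/1e-7) = log₂(26790000.0000) ≈ 24.6752.
Hence n = 25.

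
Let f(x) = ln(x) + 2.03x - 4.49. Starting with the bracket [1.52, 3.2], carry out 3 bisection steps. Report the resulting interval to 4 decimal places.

f(1.520000) = -0.985690, f(3.200000) = 3.169151 (opposite signs)
step 1: m = 2.360000, f(m) = 1.159462 > 0 → root in [1.520000, 2.360000]
step 2: m = 1.940000, f(m) = 0.110888 > 0 → root in [1.520000, 1.940000]
step 3: m = 1.730000, f(m) = -0.429979 < 0 → root in [1.730000, 1.940000]

[1.7300, 1.9400]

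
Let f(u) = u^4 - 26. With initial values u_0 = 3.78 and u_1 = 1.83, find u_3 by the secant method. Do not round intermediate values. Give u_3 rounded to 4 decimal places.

2.3641

f(u_0) = 178.158375, f(u_1) = -14.784869
u_2 = 1.830000 - (-14.784869)·(1.830000 - 3.780000)/(-14.784869 - (178.158375)) = 1.979425; f(u_2) = -10.648318
u_3 = 1.979425 - (-10.648318)·(1.979425 - 1.830000)/(-10.648318 - (-14.784869)) = 2.364074; f(u_3) = 5.235208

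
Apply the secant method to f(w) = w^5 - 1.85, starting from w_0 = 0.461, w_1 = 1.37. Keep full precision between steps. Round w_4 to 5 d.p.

f(w_0) = -1.829179, f(w_1) = 2.976172
w_2 = 1.370000 - (2.976172)·(1.370000 - 0.461000)/(2.976172 - (-1.829179)) = 0.807015; f(w_2) = -1.507699
w_3 = 0.807015 - (-1.507699)·(0.807015 - 1.370000)/(-1.507699 - (2.976172)) = 0.996318; f(w_3) = -0.868273
w_4 = 0.996318 - (-0.868273)·(0.996318 - 0.807015)/(-0.868273 - (-1.507699)) = 1.253372; f(w_4) = 1.243148

1.25337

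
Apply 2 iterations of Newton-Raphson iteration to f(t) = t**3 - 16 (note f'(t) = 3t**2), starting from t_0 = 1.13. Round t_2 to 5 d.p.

t_0 = 1.130000: f = -14.557103, f' = 3.830700 → t_1 = 1.130000 - (-14.557103)/(3.830700) = 4.930116
t_1 = 4.930116: f = 103.831589, f' = 72.918121 → t_2 = 4.930116 - (103.831589)/(72.918121) = 3.506168

3.50617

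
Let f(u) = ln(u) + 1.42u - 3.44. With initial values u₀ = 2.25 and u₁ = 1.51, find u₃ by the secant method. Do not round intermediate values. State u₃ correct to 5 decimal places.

1.95196

f(u_0) = 0.565930, f(u_1) = -0.883690
u_2 = 1.510000 - (-0.883690)·(1.510000 - 2.250000)/(-0.883690 - (0.565930)) = 1.961105; f(u_2) = 0.018277
u_3 = 1.961105 - (0.018277)·(1.961105 - 1.510000)/(0.018277 - (-0.883690)) = 1.951964; f(u_3) = 0.000625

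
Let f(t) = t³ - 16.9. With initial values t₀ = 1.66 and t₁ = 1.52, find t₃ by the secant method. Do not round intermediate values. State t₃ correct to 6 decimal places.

f(t_0) = -12.325704, f(t_1) = -13.388192
t_2 = 1.520000 - (-13.388192)·(1.520000 - 1.660000)/(-13.388192 - (-12.325704)) = 3.284111; f(t_2) = 18.520405
t_3 = 3.284111 - (18.520405)·(3.284111 - 1.520000)/(18.520405 - (-13.388192)) = 2.260185; f(t_3) = -5.353992

2.260185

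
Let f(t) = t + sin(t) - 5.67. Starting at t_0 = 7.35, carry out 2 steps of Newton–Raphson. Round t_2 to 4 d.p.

5.9914

f'(t) = 1 + cos(t)
t_0 = 7.350000: f = 2.555667, f' = 1.482916 → t_1 = 7.350000 - (2.555667)/(1.482916) = 5.626594
t_1 = 5.626594: f = -0.653827, f' = 1.792077 → t_2 = 5.626594 - (-0.653827)/(1.792077) = 5.991437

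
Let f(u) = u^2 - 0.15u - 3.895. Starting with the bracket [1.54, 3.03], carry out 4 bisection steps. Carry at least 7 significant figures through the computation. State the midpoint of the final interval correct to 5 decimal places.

f(1.540000) = -1.754400, f(3.030000) = 4.831400 (opposite signs)
step 1: m = 2.285000, f(m) = 0.983475 > 0 → root in [1.540000, 2.285000]
step 2: m = 1.912500, f(m) = -0.524219 < 0 → root in [1.912500, 2.285000]
step 3: m = 2.098750, f(m) = 0.194939 > 0 → root in [1.912500, 2.098750]
step 4: m = 2.005625, f(m) = -0.173312 < 0 → root in [2.005625, 2.098750]
Midpoint of [2.005625, 2.098750] = 2.052188

2.05219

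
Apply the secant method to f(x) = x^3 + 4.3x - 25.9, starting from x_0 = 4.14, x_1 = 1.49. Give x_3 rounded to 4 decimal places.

2.6731

Secant update: x_(k+1) = x_k − f(x_k)·(x_k − x_(k-1))/(f(x_k) − f(x_(k-1))).
f(x_0) = 62.859944, f(x_1) = -16.185051
x_2 = 1.490000 - (-16.185051)·(1.490000 - 4.140000)/(-16.185051 - (62.859944)) = 2.032607; f(x_2) = -8.762088
x_3 = 2.032607 - (-8.762088)·(2.032607 - 1.490000)/(-8.762088 - (-16.185051)) = 2.673102; f(x_3) = 4.694932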